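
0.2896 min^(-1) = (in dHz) 0.04827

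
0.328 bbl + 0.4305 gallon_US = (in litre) 53.78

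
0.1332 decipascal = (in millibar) 0.0001332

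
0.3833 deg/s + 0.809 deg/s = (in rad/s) 0.02081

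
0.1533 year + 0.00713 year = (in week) 8.365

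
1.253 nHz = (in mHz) 1.253e-06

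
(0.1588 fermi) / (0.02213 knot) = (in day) 1.614e-19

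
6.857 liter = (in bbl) 0.04313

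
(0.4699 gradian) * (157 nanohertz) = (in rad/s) 1.159e-09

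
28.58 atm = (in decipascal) 2.896e+07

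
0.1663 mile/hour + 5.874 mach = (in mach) 5.874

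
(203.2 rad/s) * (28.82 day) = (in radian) 5.06e+08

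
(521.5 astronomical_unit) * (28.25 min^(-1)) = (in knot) 7.14e+13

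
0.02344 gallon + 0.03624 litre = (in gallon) 0.03301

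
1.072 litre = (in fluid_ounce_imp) 37.73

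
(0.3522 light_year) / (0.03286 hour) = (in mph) 6.301e+13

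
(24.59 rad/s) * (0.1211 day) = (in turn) 4.095e+04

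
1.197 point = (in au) 2.823e-15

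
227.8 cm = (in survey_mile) 0.001415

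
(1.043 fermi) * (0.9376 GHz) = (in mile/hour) 2.188e-06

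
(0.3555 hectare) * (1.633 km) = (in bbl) 3.651e+07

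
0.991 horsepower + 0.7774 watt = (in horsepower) 0.992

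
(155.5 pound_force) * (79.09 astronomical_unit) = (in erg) 8.184e+22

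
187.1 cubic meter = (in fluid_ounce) 6.327e+06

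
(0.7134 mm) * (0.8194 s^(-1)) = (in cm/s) 0.05846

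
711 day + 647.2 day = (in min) 1.956e+06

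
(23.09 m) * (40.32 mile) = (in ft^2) 1.613e+07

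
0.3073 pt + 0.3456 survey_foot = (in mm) 105.4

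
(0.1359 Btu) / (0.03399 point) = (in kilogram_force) 1.219e+06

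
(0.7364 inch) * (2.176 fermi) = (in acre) 1.006e-20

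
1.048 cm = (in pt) 29.71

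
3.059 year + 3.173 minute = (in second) 9.647e+07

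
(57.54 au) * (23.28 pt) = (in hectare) 7.069e+06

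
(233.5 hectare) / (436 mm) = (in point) 1.518e+10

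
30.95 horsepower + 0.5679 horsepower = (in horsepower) 31.52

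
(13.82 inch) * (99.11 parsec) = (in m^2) 1.074e+18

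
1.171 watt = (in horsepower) 0.00157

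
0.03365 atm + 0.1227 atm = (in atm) 0.1564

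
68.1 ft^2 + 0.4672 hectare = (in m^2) 4678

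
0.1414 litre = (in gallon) 0.03735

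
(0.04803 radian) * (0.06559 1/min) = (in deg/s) 0.003008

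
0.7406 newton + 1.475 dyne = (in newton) 0.7406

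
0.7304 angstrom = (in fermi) 7.304e+04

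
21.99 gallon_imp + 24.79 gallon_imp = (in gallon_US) 56.18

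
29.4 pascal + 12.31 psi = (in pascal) 8.49e+04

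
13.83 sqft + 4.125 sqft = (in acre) 0.0004122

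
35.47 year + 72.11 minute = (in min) 1.864e+07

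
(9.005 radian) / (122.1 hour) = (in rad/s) 2.049e-05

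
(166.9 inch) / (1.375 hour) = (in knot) 0.001665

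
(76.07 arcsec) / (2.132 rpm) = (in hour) 4.588e-07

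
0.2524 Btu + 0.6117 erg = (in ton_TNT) 6.365e-08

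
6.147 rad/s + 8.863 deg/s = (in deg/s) 361.1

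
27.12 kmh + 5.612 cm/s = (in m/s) 7.589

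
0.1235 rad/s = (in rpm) 1.179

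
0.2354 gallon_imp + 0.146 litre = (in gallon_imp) 0.2675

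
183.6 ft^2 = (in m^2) 17.06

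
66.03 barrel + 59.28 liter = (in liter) 1.056e+04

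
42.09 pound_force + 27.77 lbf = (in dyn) 3.108e+07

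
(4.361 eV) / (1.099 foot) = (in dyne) 2.086e-13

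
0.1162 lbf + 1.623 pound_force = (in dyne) 7.736e+05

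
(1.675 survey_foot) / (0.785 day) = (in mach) 2.211e-08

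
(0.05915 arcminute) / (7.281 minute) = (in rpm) 3.761e-07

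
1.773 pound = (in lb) 1.773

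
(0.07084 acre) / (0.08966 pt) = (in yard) 9.912e+06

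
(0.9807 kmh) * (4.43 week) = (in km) 729.9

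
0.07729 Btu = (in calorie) 19.49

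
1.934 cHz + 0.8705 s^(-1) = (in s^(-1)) 0.8898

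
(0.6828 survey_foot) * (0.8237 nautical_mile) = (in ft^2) 3417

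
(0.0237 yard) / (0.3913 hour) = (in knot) 2.99e-05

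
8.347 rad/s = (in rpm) 79.71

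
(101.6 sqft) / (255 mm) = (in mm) 3.702e+04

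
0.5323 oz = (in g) 15.09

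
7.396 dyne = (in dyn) 7.396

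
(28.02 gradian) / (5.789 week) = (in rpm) 1.2e-06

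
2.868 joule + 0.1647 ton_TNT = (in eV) 4.301e+27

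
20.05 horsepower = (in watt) 1.495e+04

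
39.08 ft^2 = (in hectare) 0.0003631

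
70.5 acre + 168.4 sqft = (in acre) 70.5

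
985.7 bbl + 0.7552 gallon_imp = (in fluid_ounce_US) 5.299e+06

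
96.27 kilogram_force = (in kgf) 96.27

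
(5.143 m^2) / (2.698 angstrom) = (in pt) 5.403e+13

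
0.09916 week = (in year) 0.001902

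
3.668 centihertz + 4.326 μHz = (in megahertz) 3.668e-08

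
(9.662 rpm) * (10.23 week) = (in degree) 3.587e+08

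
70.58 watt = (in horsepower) 0.09465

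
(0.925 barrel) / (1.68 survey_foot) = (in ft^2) 3.091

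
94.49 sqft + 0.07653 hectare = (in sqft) 8332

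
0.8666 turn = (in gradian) 346.6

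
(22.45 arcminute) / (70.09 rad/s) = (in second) 9.317e-05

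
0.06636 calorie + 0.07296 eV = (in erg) 2.777e+06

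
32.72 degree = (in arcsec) 1.178e+05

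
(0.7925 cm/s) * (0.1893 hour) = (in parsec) 1.75e-16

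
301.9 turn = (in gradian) 1.208e+05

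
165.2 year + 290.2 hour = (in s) 5.211e+09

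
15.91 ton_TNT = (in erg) 6.657e+17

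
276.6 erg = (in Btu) 2.622e-08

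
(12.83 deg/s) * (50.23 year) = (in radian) 3.547e+08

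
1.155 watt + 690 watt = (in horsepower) 0.9269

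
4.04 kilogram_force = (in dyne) 3.962e+06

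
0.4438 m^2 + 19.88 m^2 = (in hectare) 0.002032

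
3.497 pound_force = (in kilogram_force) 1.586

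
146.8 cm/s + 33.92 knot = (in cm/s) 1892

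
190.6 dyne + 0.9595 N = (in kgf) 0.09804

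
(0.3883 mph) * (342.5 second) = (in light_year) 6.284e-15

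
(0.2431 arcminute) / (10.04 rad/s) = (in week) 1.165e-11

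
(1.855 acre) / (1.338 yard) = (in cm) 6.136e+05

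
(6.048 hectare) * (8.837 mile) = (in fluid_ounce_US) 2.908e+13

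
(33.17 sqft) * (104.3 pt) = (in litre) 113.4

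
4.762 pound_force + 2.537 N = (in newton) 23.72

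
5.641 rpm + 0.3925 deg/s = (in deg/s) 34.24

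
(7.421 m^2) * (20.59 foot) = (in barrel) 292.9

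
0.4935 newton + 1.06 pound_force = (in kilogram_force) 0.5311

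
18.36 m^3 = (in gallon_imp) 4039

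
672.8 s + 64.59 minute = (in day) 0.05264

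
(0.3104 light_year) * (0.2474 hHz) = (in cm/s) 7.265e+18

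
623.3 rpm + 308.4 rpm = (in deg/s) 5590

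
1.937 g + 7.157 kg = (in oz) 252.5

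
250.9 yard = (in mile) 0.1426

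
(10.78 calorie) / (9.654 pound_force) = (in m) 1.05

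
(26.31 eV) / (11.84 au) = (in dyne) 2.38e-25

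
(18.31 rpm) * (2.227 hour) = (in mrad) 1.537e+07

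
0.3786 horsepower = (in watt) 282.3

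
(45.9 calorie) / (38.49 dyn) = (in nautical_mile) 269.4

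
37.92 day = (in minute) 5.46e+04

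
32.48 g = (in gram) 32.48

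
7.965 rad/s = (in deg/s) 456.4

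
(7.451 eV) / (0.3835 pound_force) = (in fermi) 0.0006998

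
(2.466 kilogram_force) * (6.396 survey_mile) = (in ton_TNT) 5.949e-05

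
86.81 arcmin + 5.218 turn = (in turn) 5.222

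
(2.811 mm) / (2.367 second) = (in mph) 0.002657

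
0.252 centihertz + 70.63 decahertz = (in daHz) 70.63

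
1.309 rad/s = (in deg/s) 75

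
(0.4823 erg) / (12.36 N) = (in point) 1.106e-05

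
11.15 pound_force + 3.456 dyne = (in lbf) 11.15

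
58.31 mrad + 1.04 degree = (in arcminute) 262.9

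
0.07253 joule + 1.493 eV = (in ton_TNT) 1.734e-11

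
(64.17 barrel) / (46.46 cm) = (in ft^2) 236.4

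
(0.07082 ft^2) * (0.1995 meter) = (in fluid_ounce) 44.38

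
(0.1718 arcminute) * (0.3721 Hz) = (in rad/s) 1.86e-05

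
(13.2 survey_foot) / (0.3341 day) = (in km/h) 0.0005018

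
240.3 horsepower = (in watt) 1.792e+05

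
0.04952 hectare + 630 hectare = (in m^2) 6.3e+06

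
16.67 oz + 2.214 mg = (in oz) 16.67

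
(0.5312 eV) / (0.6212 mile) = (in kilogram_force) 8.681e-24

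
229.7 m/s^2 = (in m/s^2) 229.7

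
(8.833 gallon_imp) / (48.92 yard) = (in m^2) 0.0008977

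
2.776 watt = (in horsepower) 0.003723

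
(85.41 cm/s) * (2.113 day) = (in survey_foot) 5.116e+05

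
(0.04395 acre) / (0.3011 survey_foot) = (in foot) 6358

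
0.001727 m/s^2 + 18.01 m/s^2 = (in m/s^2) 18.01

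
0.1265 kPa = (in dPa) 1265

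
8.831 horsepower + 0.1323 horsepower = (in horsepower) 8.963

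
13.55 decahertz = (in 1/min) 8130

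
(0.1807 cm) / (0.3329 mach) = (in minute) 2.657e-07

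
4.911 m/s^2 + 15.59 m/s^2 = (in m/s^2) 20.5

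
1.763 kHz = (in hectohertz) 17.63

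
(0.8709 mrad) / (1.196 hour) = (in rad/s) 2.023e-07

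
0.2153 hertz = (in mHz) 215.3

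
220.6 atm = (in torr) 1.677e+05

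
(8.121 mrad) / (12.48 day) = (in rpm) 7.192e-08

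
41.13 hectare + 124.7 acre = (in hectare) 91.59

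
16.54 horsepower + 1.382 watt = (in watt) 1.234e+04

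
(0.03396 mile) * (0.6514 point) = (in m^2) 0.01256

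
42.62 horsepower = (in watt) 3.178e+04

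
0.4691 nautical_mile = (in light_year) 9.183e-14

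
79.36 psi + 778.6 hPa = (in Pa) 6.25e+05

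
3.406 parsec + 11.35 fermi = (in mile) 6.53e+13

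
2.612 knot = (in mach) 0.003946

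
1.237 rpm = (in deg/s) 7.422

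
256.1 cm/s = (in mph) 5.729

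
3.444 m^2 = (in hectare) 0.0003444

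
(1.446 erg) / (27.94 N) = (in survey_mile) 3.216e-12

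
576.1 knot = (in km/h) 1067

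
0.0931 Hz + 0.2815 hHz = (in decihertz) 282.4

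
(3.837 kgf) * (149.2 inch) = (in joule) 142.6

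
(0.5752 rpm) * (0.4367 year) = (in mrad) 8.295e+08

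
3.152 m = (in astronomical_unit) 2.107e-11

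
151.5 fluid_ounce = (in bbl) 0.02818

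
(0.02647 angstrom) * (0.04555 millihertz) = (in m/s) 1.206e-16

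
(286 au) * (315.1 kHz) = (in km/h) 4.853e+19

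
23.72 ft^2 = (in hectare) 0.0002204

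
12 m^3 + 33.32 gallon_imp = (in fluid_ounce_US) 4.109e+05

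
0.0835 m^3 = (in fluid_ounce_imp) 2939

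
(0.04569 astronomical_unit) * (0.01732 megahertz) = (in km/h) 4.262e+14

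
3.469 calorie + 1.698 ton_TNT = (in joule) 7.104e+09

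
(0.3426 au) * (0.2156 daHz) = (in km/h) 3.978e+11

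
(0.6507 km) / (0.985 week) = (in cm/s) 0.1092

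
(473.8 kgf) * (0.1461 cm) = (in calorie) 1.622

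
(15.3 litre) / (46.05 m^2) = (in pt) 0.9418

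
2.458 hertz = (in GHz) 2.458e-09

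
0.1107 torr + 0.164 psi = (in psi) 0.1661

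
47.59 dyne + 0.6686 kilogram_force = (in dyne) 6.557e+05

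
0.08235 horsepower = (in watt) 61.41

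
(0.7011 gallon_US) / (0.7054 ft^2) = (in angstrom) 4.05e+08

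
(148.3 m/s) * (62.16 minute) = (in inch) 2.178e+07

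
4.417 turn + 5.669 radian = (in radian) 33.42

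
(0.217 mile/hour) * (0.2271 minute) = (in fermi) 1.322e+15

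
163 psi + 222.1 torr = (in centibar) 1153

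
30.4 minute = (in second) 1824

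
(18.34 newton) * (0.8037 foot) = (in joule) 4.493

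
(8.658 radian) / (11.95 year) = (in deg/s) 1.316e-06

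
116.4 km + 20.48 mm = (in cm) 1.164e+07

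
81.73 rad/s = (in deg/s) 4683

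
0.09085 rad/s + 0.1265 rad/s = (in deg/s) 12.45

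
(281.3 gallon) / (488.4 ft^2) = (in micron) 2.347e+04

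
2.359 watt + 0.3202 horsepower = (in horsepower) 0.3234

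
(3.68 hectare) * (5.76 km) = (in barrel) 1.333e+09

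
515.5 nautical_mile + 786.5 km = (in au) 1.164e-05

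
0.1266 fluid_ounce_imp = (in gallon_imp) 0.0007912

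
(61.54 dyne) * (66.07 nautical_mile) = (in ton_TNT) 1.8e-08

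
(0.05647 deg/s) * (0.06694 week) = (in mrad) 3.99e+04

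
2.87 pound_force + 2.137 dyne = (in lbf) 2.87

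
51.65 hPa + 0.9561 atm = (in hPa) 1020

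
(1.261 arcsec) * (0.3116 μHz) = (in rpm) 1.819e-11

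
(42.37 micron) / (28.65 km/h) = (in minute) 8.873e-08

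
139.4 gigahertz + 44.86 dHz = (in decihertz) 1.394e+12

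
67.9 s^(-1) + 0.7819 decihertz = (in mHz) 6.798e+04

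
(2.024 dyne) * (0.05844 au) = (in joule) 1.769e+05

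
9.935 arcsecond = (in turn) 7.666e-06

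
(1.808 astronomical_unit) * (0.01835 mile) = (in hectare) 7.987e+08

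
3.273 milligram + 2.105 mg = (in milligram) 5.378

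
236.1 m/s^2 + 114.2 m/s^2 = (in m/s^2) 350.3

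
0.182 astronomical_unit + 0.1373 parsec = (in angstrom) 4.237e+25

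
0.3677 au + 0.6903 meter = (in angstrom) 5.501e+20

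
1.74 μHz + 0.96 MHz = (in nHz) 9.6e+14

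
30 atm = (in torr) 2.28e+04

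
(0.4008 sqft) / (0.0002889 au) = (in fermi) 8.616e+05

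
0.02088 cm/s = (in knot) 0.0004059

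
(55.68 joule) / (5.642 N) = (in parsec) 3.198e-16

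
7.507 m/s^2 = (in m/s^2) 7.507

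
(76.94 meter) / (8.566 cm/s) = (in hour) 0.2495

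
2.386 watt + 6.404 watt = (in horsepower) 0.01179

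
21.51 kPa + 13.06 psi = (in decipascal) 1.116e+06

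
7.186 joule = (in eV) 4.485e+19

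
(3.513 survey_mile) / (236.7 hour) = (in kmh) 0.02389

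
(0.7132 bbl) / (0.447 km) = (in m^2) 0.0002537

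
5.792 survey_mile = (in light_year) 9.853e-13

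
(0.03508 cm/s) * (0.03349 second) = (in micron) 11.75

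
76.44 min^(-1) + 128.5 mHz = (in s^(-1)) 1.403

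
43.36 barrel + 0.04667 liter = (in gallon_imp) 1516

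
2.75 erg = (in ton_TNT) 6.573e-17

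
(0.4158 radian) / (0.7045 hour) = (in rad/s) 0.0001639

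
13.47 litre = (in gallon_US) 3.558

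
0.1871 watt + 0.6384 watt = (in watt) 0.8255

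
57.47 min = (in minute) 57.47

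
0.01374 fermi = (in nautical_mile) 7.419e-21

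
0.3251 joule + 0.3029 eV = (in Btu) 0.0003081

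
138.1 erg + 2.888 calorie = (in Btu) 0.01145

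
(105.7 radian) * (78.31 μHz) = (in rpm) 0.07904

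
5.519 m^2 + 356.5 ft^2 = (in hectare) 0.003864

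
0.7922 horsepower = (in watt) 590.7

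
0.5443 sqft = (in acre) 1.25e-05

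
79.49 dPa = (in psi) 0.001153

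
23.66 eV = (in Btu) 3.593e-21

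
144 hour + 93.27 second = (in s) 5.185e+05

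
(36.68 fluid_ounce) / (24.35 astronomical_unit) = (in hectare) 2.978e-20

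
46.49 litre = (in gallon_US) 12.28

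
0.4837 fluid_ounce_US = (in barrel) 8.997e-05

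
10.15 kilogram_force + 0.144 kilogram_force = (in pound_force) 22.69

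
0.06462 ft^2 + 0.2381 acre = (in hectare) 0.09636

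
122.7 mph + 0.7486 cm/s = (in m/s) 54.86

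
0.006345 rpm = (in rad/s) 0.0006644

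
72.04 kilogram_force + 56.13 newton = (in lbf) 171.4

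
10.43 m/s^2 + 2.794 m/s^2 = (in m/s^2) 13.22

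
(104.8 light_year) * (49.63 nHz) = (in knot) 9.565e+10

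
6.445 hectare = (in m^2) 6.445e+04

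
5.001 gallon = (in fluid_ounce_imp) 666.3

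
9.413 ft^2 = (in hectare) 8.745e-05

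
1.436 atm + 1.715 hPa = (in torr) 1093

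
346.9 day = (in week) 49.56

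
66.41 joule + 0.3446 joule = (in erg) 6.675e+08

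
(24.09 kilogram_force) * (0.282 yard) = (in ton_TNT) 1.456e-08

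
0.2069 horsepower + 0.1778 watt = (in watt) 154.5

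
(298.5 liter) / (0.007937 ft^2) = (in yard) 442.7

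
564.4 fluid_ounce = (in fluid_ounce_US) 564.4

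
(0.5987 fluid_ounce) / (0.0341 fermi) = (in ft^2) 5.589e+12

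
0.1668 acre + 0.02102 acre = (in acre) 0.1878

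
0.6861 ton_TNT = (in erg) 2.871e+16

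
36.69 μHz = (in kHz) 3.669e-08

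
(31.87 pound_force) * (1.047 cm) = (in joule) 1.484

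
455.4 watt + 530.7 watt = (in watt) 986.1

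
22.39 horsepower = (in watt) 1.67e+04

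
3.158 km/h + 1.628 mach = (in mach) 1.631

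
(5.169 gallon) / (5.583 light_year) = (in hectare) 3.704e-23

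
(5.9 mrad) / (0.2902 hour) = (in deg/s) 0.0003236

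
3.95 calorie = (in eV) 1.032e+20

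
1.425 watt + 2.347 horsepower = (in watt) 1752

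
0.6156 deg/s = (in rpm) 0.1026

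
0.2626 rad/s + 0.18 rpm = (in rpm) 2.688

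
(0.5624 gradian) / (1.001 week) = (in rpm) 1.393e-07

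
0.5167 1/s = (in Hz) 0.5167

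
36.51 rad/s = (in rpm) 348.6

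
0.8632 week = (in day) 6.042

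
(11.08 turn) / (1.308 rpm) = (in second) 508.3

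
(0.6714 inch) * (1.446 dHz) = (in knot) 0.004793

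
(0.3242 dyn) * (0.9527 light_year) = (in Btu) 2.77e+07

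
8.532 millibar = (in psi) 0.1237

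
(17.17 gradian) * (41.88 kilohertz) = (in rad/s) 1.13e+04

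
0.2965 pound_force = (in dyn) 1.319e+05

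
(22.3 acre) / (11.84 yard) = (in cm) 8.336e+05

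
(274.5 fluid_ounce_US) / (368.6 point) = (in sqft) 0.672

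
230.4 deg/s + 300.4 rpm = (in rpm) 338.8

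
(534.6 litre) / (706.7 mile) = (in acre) 1.162e-10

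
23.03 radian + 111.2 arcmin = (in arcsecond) 4.757e+06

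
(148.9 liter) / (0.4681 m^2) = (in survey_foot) 1.044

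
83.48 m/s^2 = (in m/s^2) 83.48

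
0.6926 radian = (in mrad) 692.6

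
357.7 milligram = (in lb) 0.0007886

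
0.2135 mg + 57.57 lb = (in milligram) 2.611e+07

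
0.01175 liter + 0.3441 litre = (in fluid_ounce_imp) 12.52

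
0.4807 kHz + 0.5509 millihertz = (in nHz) 4.807e+11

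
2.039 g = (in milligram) 2039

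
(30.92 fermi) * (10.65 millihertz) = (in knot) 6.401e-16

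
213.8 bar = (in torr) 1.604e+05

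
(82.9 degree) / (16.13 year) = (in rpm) 2.716e-08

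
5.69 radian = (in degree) 326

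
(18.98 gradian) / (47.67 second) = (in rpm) 0.05972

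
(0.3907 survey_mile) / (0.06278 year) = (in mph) 0.0007104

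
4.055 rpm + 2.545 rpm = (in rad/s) 0.6912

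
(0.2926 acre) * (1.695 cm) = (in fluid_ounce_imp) 7.064e+05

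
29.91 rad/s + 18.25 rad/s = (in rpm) 459.9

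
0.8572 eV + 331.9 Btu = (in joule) 3.502e+05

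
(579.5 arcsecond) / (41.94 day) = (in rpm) 7.404e-09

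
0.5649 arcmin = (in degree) 0.009415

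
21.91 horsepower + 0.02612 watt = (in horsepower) 21.91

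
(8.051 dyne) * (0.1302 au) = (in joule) 1.568e+06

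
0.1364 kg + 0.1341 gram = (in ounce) 4.816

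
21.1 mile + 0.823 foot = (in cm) 3.396e+06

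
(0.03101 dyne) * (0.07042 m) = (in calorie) 5.219e-09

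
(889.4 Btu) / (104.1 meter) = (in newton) 9014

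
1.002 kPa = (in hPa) 10.02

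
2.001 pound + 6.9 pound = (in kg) 4.037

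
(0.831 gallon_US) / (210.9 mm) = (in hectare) 1.492e-06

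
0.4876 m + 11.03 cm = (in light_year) 6.32e-17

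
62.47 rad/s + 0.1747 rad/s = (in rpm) 598.2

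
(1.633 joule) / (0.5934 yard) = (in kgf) 0.3069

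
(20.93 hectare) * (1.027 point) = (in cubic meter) 75.83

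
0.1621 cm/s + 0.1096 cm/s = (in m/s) 0.002717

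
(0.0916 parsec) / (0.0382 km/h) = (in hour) 7.399e+13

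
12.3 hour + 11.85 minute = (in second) 4.499e+04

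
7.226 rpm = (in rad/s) 0.7567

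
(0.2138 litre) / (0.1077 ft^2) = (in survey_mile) 1.328e-05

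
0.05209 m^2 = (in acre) 1.287e-05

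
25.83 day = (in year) 0.07077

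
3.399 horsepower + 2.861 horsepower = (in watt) 4668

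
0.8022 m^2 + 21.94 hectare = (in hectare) 21.94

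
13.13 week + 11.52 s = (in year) 0.2518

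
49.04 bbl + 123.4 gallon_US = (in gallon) 2183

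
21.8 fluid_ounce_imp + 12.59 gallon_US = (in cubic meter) 0.04828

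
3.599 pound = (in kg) 1.632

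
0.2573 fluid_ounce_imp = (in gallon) 0.001931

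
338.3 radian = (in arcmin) 1.163e+06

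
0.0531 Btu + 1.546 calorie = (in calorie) 14.94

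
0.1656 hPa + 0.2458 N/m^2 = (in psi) 0.002437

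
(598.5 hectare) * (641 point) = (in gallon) 3.575e+08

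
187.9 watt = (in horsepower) 0.252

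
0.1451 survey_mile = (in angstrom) 2.335e+12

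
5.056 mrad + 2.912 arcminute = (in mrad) 5.903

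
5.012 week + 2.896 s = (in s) 3.031e+06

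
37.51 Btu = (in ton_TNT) 9.459e-06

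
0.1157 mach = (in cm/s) 3940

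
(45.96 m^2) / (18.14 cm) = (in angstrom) 2.534e+12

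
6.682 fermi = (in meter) 6.682e-15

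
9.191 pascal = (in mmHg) 0.06894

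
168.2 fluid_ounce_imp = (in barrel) 0.03006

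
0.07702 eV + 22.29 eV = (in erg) 3.584e-11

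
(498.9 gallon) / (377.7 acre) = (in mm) 0.001236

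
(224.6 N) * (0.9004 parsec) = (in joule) 6.24e+18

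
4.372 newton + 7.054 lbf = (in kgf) 3.645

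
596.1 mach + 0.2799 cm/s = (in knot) 3.945e+05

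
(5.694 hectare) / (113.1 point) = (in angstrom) 1.427e+16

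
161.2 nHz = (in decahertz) 1.612e-08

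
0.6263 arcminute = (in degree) 0.01044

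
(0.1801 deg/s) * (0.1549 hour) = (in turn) 0.279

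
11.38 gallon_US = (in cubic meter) 0.04308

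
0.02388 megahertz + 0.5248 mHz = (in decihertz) 2.388e+05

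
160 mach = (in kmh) 1.961e+05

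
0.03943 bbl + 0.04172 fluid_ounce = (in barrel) 0.03944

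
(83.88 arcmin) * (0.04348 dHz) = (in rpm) 0.001013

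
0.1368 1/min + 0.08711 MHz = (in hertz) 8.711e+04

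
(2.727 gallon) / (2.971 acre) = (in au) 5.739e-18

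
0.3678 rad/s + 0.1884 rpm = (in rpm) 3.701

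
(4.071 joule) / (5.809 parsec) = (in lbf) 5.106e-18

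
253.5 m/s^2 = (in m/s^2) 253.5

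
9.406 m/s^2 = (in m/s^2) 9.406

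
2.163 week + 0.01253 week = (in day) 15.23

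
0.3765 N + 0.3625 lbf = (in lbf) 0.4471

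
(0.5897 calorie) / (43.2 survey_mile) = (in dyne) 3.549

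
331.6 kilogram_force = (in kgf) 331.6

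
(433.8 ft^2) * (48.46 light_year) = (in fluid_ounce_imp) 6.503e+23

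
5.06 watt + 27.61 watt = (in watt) 32.67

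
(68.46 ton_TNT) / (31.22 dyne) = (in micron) 9.175e+20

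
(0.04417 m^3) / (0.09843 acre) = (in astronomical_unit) 7.412e-16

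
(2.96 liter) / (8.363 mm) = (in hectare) 3.539e-05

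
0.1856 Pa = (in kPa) 0.0001856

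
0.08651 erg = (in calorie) 2.068e-09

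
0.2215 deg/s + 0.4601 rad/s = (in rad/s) 0.464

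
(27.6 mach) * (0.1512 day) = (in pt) 3.48e+11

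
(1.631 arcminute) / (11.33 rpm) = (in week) 6.612e-10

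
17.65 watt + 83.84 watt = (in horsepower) 0.1361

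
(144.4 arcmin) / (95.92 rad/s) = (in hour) 1.216e-07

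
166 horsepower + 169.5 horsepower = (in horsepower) 335.5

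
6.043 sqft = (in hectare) 5.614e-05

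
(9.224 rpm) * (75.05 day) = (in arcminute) 2.153e+10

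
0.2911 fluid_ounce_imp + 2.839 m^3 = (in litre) 2839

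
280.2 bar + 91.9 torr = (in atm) 276.7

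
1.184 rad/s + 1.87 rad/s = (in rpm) 29.16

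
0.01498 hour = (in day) 0.0006242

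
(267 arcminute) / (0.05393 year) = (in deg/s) 2.617e-06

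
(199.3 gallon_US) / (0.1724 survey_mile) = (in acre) 6.719e-07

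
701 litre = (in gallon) 185.2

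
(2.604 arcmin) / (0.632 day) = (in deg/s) 7.948e-07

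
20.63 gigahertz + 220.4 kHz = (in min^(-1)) 1.238e+12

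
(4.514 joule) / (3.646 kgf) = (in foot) 0.4142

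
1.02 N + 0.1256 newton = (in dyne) 1.146e+05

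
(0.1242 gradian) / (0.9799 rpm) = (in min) 0.0003169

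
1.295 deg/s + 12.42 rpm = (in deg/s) 75.81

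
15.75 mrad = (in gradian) 1.003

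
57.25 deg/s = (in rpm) 9.542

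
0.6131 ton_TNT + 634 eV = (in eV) 1.601e+28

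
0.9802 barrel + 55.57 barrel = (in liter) 8991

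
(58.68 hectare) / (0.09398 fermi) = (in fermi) 6.244e+36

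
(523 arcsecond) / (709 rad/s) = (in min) 5.96e-08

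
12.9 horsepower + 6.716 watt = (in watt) 9626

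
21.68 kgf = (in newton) 212.6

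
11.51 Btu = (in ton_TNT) 2.902e-06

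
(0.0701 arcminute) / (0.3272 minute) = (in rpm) 9.919e-06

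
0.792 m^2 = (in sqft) 8.525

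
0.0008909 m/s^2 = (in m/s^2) 0.0008909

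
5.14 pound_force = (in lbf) 5.14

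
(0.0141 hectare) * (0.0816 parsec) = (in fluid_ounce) 1.2e+22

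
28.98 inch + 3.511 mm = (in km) 0.0007396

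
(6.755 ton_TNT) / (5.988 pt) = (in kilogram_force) 1.364e+12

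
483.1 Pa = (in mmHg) 3.624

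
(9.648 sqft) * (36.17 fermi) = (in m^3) 3.242e-14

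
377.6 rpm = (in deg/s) 2266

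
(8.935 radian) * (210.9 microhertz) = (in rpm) 0.01799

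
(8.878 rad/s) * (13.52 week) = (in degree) 4.159e+09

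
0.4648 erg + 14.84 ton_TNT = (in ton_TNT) 14.84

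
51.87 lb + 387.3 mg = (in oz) 829.9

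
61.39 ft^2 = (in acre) 0.001409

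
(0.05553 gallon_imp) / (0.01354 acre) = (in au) 3.08e-17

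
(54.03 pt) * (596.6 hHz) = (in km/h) 4094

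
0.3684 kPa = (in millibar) 3.684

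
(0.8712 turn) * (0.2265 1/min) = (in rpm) 0.1973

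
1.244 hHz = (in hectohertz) 1.244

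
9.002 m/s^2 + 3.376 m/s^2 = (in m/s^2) 12.38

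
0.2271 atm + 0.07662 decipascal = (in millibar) 230.1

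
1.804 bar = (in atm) 1.78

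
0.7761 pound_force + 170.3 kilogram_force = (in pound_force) 376.2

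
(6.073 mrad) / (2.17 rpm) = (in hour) 7.424e-06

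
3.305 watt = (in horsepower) 0.004432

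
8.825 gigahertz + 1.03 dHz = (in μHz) 8.825e+15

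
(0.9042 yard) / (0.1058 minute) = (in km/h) 0.4689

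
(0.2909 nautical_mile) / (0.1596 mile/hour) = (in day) 0.0874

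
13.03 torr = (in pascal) 1737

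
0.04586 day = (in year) 0.0001256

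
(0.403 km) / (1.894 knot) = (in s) 413.6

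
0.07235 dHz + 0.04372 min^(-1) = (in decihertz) 0.07964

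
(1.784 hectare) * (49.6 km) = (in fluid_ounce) 2.992e+13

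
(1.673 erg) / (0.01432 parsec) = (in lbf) 8.512e-23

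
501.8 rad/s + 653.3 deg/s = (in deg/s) 2.94e+04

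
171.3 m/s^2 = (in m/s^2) 171.3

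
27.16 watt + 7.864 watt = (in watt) 35.02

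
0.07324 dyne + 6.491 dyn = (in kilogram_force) 6.694e-06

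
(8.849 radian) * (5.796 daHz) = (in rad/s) 512.9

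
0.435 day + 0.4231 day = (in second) 7.414e+04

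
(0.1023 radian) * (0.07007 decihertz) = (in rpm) 0.006845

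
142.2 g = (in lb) 0.3135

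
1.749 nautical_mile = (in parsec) 1.05e-13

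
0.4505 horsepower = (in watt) 335.9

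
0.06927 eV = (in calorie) 2.653e-21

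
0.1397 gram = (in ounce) 0.004928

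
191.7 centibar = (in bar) 1.917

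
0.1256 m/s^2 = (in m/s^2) 0.1256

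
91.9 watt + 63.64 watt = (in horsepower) 0.2086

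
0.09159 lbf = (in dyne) 4.074e+04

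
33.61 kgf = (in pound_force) 74.1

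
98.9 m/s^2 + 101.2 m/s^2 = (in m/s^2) 200.1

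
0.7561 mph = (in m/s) 0.338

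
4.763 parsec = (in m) 1.47e+17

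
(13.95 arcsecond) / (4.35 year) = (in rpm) 4.708e-12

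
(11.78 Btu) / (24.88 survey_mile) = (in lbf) 0.06978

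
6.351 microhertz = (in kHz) 6.351e-09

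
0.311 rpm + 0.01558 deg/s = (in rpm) 0.3136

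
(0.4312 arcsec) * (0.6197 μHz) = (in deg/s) 7.423e-11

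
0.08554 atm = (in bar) 0.08667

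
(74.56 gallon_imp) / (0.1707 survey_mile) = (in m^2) 0.001234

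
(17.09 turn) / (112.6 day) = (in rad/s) 1.104e-05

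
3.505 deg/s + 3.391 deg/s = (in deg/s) 6.896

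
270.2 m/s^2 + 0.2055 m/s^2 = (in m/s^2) 270.4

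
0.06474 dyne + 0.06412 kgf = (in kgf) 0.06412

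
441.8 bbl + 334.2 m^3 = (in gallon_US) 1.068e+05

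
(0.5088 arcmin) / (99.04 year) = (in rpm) 4.525e-13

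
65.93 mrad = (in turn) 0.01049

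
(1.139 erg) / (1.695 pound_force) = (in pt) 4.282e-05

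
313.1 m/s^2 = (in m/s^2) 313.1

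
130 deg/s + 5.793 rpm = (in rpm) 27.46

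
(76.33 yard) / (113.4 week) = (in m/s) 1.018e-06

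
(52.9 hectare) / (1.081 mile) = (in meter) 304.1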